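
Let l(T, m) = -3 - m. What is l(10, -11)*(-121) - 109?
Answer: -1077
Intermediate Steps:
l(10, -11)*(-121) - 109 = (-3 - 1*(-11))*(-121) - 109 = (-3 + 11)*(-121) - 109 = 8*(-121) - 109 = -968 - 109 = -1077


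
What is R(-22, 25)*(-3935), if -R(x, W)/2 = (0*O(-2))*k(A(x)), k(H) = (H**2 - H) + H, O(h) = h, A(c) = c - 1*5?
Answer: 0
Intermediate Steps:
A(c) = -5 + c (A(c) = c - 5 = -5 + c)
k(H) = H**2
R(x, W) = 0 (R(x, W) = -2*0*(-2)*(-5 + x)**2 = -0*(-5 + x)**2 = -2*0 = 0)
R(-22, 25)*(-3935) = 0*(-3935) = 0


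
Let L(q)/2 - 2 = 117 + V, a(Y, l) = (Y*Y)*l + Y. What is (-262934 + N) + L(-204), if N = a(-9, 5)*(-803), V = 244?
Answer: -580196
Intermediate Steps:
a(Y, l) = Y + l*Y**2 (a(Y, l) = Y**2*l + Y = l*Y**2 + Y = Y + l*Y**2)
L(q) = 726 (L(q) = 4 + 2*(117 + 244) = 4 + 2*361 = 4 + 722 = 726)
N = -317988 (N = -9*(1 - 9*5)*(-803) = -9*(1 - 45)*(-803) = -9*(-44)*(-803) = 396*(-803) = -317988)
(-262934 + N) + L(-204) = (-262934 - 317988) + 726 = -580922 + 726 = -580196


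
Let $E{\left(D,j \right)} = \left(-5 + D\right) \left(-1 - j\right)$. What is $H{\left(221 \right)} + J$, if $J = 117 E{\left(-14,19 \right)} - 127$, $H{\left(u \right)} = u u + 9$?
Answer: $93183$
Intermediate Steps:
$H{\left(u \right)} = 9 + u^{2}$ ($H{\left(u \right)} = u^{2} + 9 = 9 + u^{2}$)
$E{\left(D,j \right)} = \left(-1 - j\right) \left(-5 + D\right)$
$J = 44333$ ($J = 117 \left(5 - -14 + 5 \cdot 19 - \left(-14\right) 19\right) - 127 = 117 \left(5 + 14 + 95 + 266\right) - 127 = 117 \cdot 380 - 127 = 44460 - 127 = 44333$)
$H{\left(221 \right)} + J = \left(9 + 221^{2}\right) + 44333 = \left(9 + 48841\right) + 44333 = 48850 + 44333 = 93183$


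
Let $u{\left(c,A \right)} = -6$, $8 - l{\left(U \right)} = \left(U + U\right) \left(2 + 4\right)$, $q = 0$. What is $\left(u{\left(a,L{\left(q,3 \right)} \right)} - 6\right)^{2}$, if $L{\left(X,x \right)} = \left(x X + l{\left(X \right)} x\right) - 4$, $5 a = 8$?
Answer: $144$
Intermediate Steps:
$a = \frac{8}{5}$ ($a = \frac{1}{5} \cdot 8 = \frac{8}{5} \approx 1.6$)
$l{\left(U \right)} = 8 - 12 U$ ($l{\left(U \right)} = 8 - \left(U + U\right) \left(2 + 4\right) = 8 - 2 U 6 = 8 - 12 U$)
$L{\left(X,x \right)} = -4 + X x + x \left(8 - 12 X\right)$ ($L{\left(X,x \right)} = \left(x X + \left(8 - 12 X\right) x\right) - 4 = \left(X x + x \left(8 - 12 X\right)\right) - 4 = -4 + X x + x \left(8 - 12 X\right)$)
$\left(u{\left(a,L{\left(q,3 \right)} \right)} - 6\right)^{2} = \left(-6 - 6\right)^{2} = \left(-12\right)^{2} = 144$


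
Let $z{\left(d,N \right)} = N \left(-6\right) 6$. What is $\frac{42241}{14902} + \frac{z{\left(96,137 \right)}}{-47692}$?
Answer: $\frac{522013609}{177676546} \approx 2.938$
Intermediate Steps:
$z{\left(d,N \right)} = - 36 N$ ($z{\left(d,N \right)} = - 6 N 6 = - 36 N$)
$\frac{42241}{14902} + \frac{z{\left(96,137 \right)}}{-47692} = \frac{42241}{14902} + \frac{\left(-36\right) 137}{-47692} = 42241 \cdot \frac{1}{14902} - - \frac{1233}{11923} = \frac{42241}{14902} + \frac{1233}{11923} = \frac{522013609}{177676546}$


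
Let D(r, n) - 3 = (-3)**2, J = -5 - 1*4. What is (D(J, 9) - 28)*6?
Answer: -96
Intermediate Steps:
J = -9 (J = -5 - 4 = -9)
D(r, n) = 12 (D(r, n) = 3 + (-3)**2 = 3 + 9 = 12)
(D(J, 9) - 28)*6 = (12 - 28)*6 = -16*6 = -96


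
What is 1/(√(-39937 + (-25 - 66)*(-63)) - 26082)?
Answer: -13041/340152464 - I*√8551/340152464 ≈ -3.8339e-5 - 2.7185e-7*I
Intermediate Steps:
1/(√(-39937 + (-25 - 66)*(-63)) - 26082) = 1/(√(-39937 - 91*(-63)) - 26082) = 1/(√(-39937 + 5733) - 26082) = 1/(√(-34204) - 26082) = 1/(2*I*√8551 - 26082) = 1/(-26082 + 2*I*√8551)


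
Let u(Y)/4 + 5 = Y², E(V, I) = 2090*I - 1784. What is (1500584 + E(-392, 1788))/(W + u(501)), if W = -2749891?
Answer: -75880/25303 ≈ -2.9989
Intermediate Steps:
E(V, I) = -1784 + 2090*I
u(Y) = -20 + 4*Y²
(1500584 + E(-392, 1788))/(W + u(501)) = (1500584 + (-1784 + 2090*1788))/(-2749891 + (-20 + 4*501²)) = (1500584 + (-1784 + 3736920))/(-2749891 + (-20 + 4*251001)) = (1500584 + 3735136)/(-2749891 + (-20 + 1004004)) = 5235720/(-2749891 + 1003984) = 5235720/(-1745907) = 5235720*(-1/1745907) = -75880/25303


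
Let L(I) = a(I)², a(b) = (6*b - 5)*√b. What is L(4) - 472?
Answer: 972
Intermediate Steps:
a(b) = √b*(-5 + 6*b) (a(b) = (-5 + 6*b)*√b = √b*(-5 + 6*b))
L(I) = I*(-5 + 6*I)² (L(I) = (√I*(-5 + 6*I))² = I*(-5 + 6*I)²)
L(4) - 472 = 4*(-5 + 6*4)² - 472 = 4*(-5 + 24)² - 472 = 4*19² - 472 = 4*361 - 472 = 1444 - 472 = 972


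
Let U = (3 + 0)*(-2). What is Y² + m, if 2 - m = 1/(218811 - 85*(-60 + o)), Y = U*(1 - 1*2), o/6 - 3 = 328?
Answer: 2093837/55101 ≈ 38.000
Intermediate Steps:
o = 1986 (o = 18 + 6*328 = 18 + 1968 = 1986)
U = -6 (U = 3*(-2) = -6)
Y = 6 (Y = -6*(1 - 1*2) = -6*(1 - 2) = -6*(-1) = 6)
m = 110201/55101 (m = 2 - 1/(218811 - 85*(-60 + 1986)) = 2 - 1/(218811 - 85*1926) = 2 - 1/(218811 - 163710) = 2 - 1/55101 = 110201/55101 ≈ 2.0000)
Y² + m = 6² + 110201/55101 = 36 + 110201/55101 = 2093837/55101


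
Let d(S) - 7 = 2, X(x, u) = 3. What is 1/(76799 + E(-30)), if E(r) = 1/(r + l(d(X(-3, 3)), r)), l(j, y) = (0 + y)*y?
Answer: 870/66815131 ≈ 1.3021e-5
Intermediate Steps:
d(S) = 9 (d(S) = 7 + 2 = 9)
l(j, y) = y**2 (l(j, y) = y*y = y**2)
E(r) = 1/(r + r**2)
1/(76799 + E(-30)) = 1/(76799 + 1/((-30)*(1 - 30))) = 1/(76799 - 1/30/(-29)) = 1/(76799 - 1/30*(-1/29)) = 1/(76799 + 1/870) = 1/(66815131/870) = 870/66815131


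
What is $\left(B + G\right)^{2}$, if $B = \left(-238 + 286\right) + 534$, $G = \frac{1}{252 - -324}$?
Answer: $\frac{112381164289}{331776} \approx 3.3873 \cdot 10^{5}$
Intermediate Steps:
$G = \frac{1}{576}$ ($G = \frac{1}{252 + 324} = \frac{1}{576} \approx 0.0017361$)
$B = 582$ ($B = 48 + 534 = 582$)
$\left(B + G\right)^{2} = \left(582 + \frac{1}{576}\right)^{2} = \left(\frac{335233}{576}\right)^{2} = \frac{112381164289}{331776}$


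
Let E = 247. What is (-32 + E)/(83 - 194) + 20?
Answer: 2005/111 ≈ 18.063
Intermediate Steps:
(-32 + E)/(83 - 194) + 20 = (-32 + 247)/(83 - 194) + 20 = 215/(-111) + 20 = 215*(-1/111) + 20 = -215/111 + 20 = 2005/111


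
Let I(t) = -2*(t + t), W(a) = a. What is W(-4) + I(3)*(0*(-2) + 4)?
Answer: -52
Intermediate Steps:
I(t) = -4*t
W(-4) + I(3)*(0*(-2) + 4) = -4 + (-4*3)*(0*(-2) + 4) = -4 - 12*(0 + 4) = -4 - 12*4 = -4 - 48 = -52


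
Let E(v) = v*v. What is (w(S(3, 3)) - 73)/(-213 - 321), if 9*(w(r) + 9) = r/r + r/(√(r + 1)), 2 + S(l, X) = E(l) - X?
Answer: 737/4806 - 2*√5/12015 ≈ 0.15298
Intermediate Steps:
E(v) = v²
S(l, X) = -2 + l² - X (S(l, X) = -2 + (l² - X) = -2 + l² - X)
w(r) = -80/9 + r/(9*√(1 + r)) (w(r) = -9 + (r/r + r/(√(r + 1)))/9 = -9 + (1 + r/(√(1 + r)))/9 = -9 + (1 + r/√(1 + r))/9 = -9 + (⅑ + r/(9*√(1 + r))) = -80/9 + r/(9*√(1 + r)))
(w(S(3, 3)) - 73)/(-213 - 321) = ((-80/9 + (-2 + 3² - 1*3)/(9*√(1 + (-2 + 3² - 1*3)))) - 73)/(-213 - 321) = ((-80/9 + (-2 + 9 - 3)/(9*√(1 + (-2 + 9 - 3)))) - 73)/(-534) = ((-80/9 + (⅑)*4/√(1 + 4)) - 73)*(-1/534) = ((-80/9 + (⅑)*4/√5) - 73)*(-1/534) = ((-80/9 + (⅑)*4*(√5/5)) - 73)*(-1/534) = ((-80/9 + 4*√5/45) - 73)*(-1/534) = (-737/9 + 4*√5/45)*(-1/534) = 737/4806 - 2*√5/12015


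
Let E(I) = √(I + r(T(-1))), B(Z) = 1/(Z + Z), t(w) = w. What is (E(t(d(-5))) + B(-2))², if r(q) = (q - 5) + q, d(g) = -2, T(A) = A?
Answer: (1 - 12*I)²/16 ≈ -8.9375 - 1.5*I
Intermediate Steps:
r(q) = -5 + 2*q (r(q) = (-5 + q) + q = -5 + 2*q)
B(Z) = 1/(2*Z)
E(I) = √(-7 + I) (E(I) = √(I + (-5 + 2*(-1))) = √(I + (-5 - 2)) = √(I - 7) = √(-7 + I))
(E(t(d(-5))) + B(-2))² = (√(-7 - 2) + (½)/(-2))² = (√(-9) + (½)*(-½))² = (3*I - ¼)² = (-¼ + 3*I)²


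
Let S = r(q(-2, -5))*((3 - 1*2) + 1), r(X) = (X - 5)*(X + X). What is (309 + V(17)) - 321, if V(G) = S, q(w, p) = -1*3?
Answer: 84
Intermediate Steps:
q(w, p) = -3
r(X) = 2*X*(-5 + X) (r(X) = (-5 + X)*(2*X) = 2*X*(-5 + X))
S = 96 (S = (2*(-3)*(-5 - 3))*((3 - 1*2) + 1) = (2*(-3)*(-8))*((3 - 2) + 1) = 48*(1 + 1) = 48*2 = 96)
V(G) = 96
(309 + V(17)) - 321 = (309 + 96) - 321 = 405 - 321 = 84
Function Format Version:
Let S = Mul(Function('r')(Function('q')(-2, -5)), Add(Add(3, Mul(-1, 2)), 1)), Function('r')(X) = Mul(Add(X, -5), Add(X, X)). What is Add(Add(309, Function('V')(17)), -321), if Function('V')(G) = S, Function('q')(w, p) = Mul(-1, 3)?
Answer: 84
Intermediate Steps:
Function('q')(w, p) = -3
Function('r')(X) = Mul(2, X, Add(-5, X)) (Function('r')(X) = Mul(Add(-5, X), Mul(2, X)) = Mul(2, X, Add(-5, X)))
S = 96 (S = Mul(Mul(2, -3, Add(-5, -3)), Add(Add(3, Mul(-1, 2)), 1)) = Mul(Mul(2, -3, -8), Add(Add(3, -2), 1)) = Mul(48, Add(1, 1)) = Mul(48, 2) = 96)
Function('V')(G) = 96
Add(Add(309, Function('V')(17)), -321) = Add(Add(309, 96), -321) = Add(405, -321) = 84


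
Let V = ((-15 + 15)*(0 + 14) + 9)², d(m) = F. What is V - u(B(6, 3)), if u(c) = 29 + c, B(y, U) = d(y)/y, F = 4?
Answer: 154/3 ≈ 51.333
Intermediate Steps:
d(m) = 4
B(y, U) = 4/y
V = 81 (V = (0*14 + 9)² = (0 + 9)² = 9² = 81)
V - u(B(6, 3)) = 81 - (29 + 4/6) = 81 - (29 + 4*(⅙)) = 81 - (29 + ⅔) = 81 - 1*89/3 = 81 - 89/3 = 154/3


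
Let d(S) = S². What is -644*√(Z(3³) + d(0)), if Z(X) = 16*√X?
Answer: -2576*3^(¾) ≈ -5872.0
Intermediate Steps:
-644*√(Z(3³) + d(0)) = -644*√(16*√(3³) + 0²) = -644*√(16*√27 + 0) = -644*√(16*(3*√3) + 0) = -644*√(48*√3 + 0) = -644*4*3^(¾) = -2576*3^(¾)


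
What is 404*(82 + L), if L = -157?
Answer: -30300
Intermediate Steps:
404*(82 + L) = 404*(82 - 157) = 404*(-75) = -30300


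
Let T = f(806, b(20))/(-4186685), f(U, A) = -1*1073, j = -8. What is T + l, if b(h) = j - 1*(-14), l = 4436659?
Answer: 18574893686488/4186685 ≈ 4.4367e+6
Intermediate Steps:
b(h) = 6 (b(h) = -8 - 1*(-14) = -8 + 14 = 6)
f(U, A) = -1073
T = 1073/4186685 (T = -1073/(-4186685) = -1073*(-1/4186685) = 1073/4186685 ≈ 0.00025629)
T + l = 1073/4186685 + 4436659 = 18574893686488/4186685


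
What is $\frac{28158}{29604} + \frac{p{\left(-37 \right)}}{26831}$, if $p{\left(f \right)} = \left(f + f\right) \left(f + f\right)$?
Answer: $\frac{152936467}{132384154} \approx 1.1552$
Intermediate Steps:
$p{\left(f \right)} = 4 f^{2}$ ($p{\left(f \right)} = 2 f 2 f = 4 f^{2}$)
$\frac{28158}{29604} + \frac{p{\left(-37 \right)}}{26831} = \frac{28158}{29604} + \frac{4 \left(-37\right)^{2}}{26831} = 28158 \cdot \frac{1}{29604} + 4 \cdot 1369 \cdot \frac{1}{26831} = \frac{4693}{4934} + 5476 \cdot \frac{1}{26831} = \frac{4693}{4934} + \frac{5476}{26831} = \frac{152936467}{132384154}$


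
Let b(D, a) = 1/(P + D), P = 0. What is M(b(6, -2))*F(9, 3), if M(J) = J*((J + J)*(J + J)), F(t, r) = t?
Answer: 1/6 ≈ 0.16667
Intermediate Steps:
b(D, a) = 1/D (b(D, a) = 1/(0 + D) = 1/D)
M(J) = 4*J**3 (M(J) = J*((2*J)*(2*J)) = J*(4*J**2) = 4*J**3)
M(b(6, -2))*F(9, 3) = (4*(1/6)**3)*9 = (4*(1/216))*9 = (1/54)*9 = 1/6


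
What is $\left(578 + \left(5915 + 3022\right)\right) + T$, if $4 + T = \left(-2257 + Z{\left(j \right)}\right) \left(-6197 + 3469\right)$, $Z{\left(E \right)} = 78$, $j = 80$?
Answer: $5953823$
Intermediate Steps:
$T = 5944308$ ($T = -4 + \left(-2257 + 78\right) \left(-6197 + 3469\right) = -4 - -5944312 = -4 + 5944312 = 5944308$)
$\left(578 + \left(5915 + 3022\right)\right) + T = \left(578 + \left(5915 + 3022\right)\right) + 5944308 = \left(578 + 8937\right) + 5944308 = 9515 + 5944308 = 5953823$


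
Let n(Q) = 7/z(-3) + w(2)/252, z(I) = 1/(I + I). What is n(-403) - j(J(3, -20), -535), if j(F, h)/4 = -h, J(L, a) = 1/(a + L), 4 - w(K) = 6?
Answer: -274933/126 ≈ -2182.0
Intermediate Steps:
w(K) = -2 (w(K) = 4 - 1*6 = 4 - 6 = -2)
J(L, a) = 1/(L + a)
z(I) = 1/(2*I)
n(Q) = -5293/126 (n(Q) = 7/(((½)/(-3))) - 2/252 = 7/(((½)*(-⅓))) - 2*1/252 = 7/(-⅙) - 1/126 = 7*(-6) - 1/126 = -42 - 1/126 = -5293/126)
j(F, h) = -4*h (j(F, h) = 4*(-h) = -4*h)
n(-403) - j(J(3, -20), -535) = -5293/126 - (-4)*(-535) = -5293/126 - 1*2140 = -5293/126 - 2140 = -274933/126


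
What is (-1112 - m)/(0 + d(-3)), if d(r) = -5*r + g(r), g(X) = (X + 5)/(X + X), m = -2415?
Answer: 3909/44 ≈ 88.841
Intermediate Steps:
g(X) = (5 + X)/(2*X) (g(X) = (5 + X)/((2*X)) = (5 + X)*(1/(2*X)) = (5 + X)/(2*X))
d(r) = -5*r + (5 + r)/(2*r)
(-1112 - m)/(0 + d(-3)) = (-1112 - 1*(-2415))/(0 + (½)*(5 - 3 - 10*(-3)²)/(-3)) = (-1112 + 2415)/(0 + (½)*(-⅓)*(5 - 3 - 10*9)) = 1303/(0 + (½)*(-⅓)*(5 - 3 - 90)) = 1303/(0 + (½)*(-⅓)*(-88)) = 1303/(0 + 44/3) = 1303/(44/3) = 1303*(3/44) = 3909/44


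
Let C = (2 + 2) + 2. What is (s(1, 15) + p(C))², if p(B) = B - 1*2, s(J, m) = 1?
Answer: 25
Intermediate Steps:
C = 6 (C = 4 + 2 = 6)
p(B) = -2 + B (p(B) = B - 2 = -2 + B)
(s(1, 15) + p(C))² = (1 + (-2 + 6))² = (1 + 4)² = 5² = 25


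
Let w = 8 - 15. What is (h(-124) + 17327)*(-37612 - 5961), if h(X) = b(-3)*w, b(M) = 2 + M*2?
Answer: -756209415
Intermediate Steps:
b(M) = 2 + 2*M
w = -7
h(X) = 28 (h(X) = (2 + 2*(-3))*(-7) = (2 - 6)*(-7) = -4*(-7) = 28)
(h(-124) + 17327)*(-37612 - 5961) = (28 + 17327)*(-37612 - 5961) = 17355*(-43573) = -756209415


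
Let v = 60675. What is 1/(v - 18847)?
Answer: 1/41828 ≈ 2.3907e-5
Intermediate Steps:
1/(v - 18847) = 1/(60675 - 18847) = 1/41828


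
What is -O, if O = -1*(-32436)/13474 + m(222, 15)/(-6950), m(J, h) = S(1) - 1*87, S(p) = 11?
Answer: -56613556/23411075 ≈ -2.4182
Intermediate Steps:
m(J, h) = -76 (m(J, h) = 11 - 1*87 = 11 - 87 = -76)
O = 56613556/23411075 (O = -1*(-32436)/13474 - 76/(-6950) = 32436*(1/13474) - 76*(-1/6950) = 16218/6737 + 38/3475 = 56613556/23411075 ≈ 2.4182)
-O = -1*56613556/23411075 = -56613556/23411075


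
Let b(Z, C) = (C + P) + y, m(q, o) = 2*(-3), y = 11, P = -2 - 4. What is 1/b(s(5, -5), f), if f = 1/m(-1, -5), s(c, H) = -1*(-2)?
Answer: 6/29 ≈ 0.20690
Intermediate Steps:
P = -6
s(c, H) = 2
m(q, o) = -6
f = -⅙ (f = 1/(-6) = -⅙ ≈ -0.16667)
b(Z, C) = 5 + C (b(Z, C) = (C - 6) + 11 = (-6 + C) + 11 = 5 + C)
1/b(s(5, -5), f) = 1/(5 - ⅙) = 1/(29/6) = 6/29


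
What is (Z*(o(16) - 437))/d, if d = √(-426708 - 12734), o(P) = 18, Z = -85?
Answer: -35615*I*√439442/439442 ≈ -53.726*I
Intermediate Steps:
d = I*√439442 (d = √(-439442) = I*√439442 ≈ 662.9*I)
(Z*(o(16) - 437))/d = (-85*(18 - 437))/((I*√439442)) = (-85*(-419))*(-I*√439442/439442) = 35615*(-I*√439442/439442) = -35615*I*√439442/439442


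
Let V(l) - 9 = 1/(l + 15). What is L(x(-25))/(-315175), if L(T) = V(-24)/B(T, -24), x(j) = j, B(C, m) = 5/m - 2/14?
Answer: 128/1593885 ≈ 8.0307e-5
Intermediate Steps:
V(l) = 9 + 1/(15 + l) (V(l) = 9 + 1/(l + 15) = 9 + 1/(15 + l))
B(C, m) = -⅐ + 5/m (B(C, m) = 5/m - 2*1/14 = 5/m - ⅐ = -⅐ + 5/m)
L(T) = -4480/177 (L(T) = ((136 + 9*(-24))/(15 - 24))/(((⅐)*(35 - 1*(-24))/(-24))) = ((136 - 216)/(-9))/(((⅐)*(-1/24)*(35 + 24))) = (-⅑*(-80))/(((⅐)*(-1/24)*59)) = 80/(9*(-59/168)) = (80/9)*(-168/59) = -4480/177)
L(x(-25))/(-315175) = -4480/177/(-315175) = -4480/177*(-1/315175) = 128/1593885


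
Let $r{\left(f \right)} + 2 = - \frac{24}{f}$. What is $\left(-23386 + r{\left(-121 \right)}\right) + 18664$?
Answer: $- \frac{571580}{121} \approx -4723.8$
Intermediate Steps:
$r{\left(f \right)} = -2 - \frac{24}{f}$
$\left(-23386 + r{\left(-121 \right)}\right) + 18664 = \left(-23386 - \left(2 + \frac{24}{-121}\right)\right) + 18664 = \left(-23386 - \frac{218}{121}\right) + 18664 = - \frac{2829924}{121} + 18664 = - \frac{571580}{121}$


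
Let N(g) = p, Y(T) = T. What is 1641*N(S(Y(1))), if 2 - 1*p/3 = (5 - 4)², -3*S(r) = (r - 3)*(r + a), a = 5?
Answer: 4923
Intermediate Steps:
S(r) = -(-3 + r)*(5 + r)/3 (S(r) = -(r - 3)*(r + 5)/3 = -(-3 + r)*(5 + r)/3)
p = 3 (p = 6 - 3*(5 - 4)² = 6 - 3*1² = 6 - 3*1 = 6 - 3 = 3)
N(g) = 3
1641*N(S(Y(1))) = 1641*3 = 4923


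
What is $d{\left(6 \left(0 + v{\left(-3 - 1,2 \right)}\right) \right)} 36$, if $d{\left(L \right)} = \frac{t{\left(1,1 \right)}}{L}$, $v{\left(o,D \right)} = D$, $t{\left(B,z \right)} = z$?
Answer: $3$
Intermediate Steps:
$d{\left(L \right)} = \frac{1}{L}$ ($d{\left(L \right)} = 1 \frac{1}{L} = \frac{1}{L}$)
$d{\left(6 \left(0 + v{\left(-3 - 1,2 \right)}\right) \right)} 36 = \frac{1}{6 \left(0 + 2\right)} 36 = \frac{1}{6 \cdot 2} \cdot 36 = \frac{1}{12} \cdot 36 = 3$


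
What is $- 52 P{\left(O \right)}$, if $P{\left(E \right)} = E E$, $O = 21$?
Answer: $-22932$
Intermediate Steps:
$P{\left(E \right)} = E^{2}$
$- 52 P{\left(O \right)} = - 52 \cdot 21^{2} = \left(-52\right) 441 = -22932$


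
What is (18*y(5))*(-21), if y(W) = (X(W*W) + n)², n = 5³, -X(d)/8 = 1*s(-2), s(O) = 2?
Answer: -4491018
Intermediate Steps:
X(d) = -16 (X(d) = -8*2 = -16)
n = 125
y(W) = 11881 (y(W) = (-16 + 125)² = 109² = 11881)
(18*y(5))*(-21) = (18*11881)*(-21) = 213858*(-21) = -4491018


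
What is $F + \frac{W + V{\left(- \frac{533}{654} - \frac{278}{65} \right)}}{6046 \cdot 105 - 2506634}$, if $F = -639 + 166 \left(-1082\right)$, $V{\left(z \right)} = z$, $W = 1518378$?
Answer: $- \frac{14342706560630363}{79570388040} \approx -1.8025 \cdot 10^{5}$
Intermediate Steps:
$F = -180251$ ($F = -639 - 179612 = -180251$)
$F + \frac{W + V{\left(- \frac{533}{654} - \frac{278}{65} \right)}}{6046 \cdot 105 - 2506634} = -180251 + \frac{1518378 - \left(\frac{278}{65} + \frac{533}{654}\right)}{6046 \cdot 105 - 2506634} = -180251 + \frac{1518378 - \frac{216457}{42510}}{634830 - 2506634} = -180251 + \frac{1518378 - \frac{216457}{42510}}{-1871804} = -180251 + \left(1518378 - \frac{216457}{42510}\right) \left(- \frac{1}{1871804}\right) = -180251 + \frac{64546032323}{42510} \left(- \frac{1}{1871804}\right) = -180251 - \frac{64546032323}{79570388040} = - \frac{14342706560630363}{79570388040}$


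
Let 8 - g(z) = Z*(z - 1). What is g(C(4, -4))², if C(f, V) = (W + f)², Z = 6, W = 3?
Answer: 78400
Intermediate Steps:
C(f, V) = (3 + f)²
g(z) = 14 - 6*z (g(z) = 8 - 6*(z - 1) = 8 - 6*(-1 + z) = 8 - (-6 + 6*z) = 8 + (6 - 6*z) = 14 - 6*z)
g(C(4, -4))² = (14 - 6*(3 + 4)²)² = (14 - 6*7²)² = (14 - 6*49)² = (14 - 294)² = (-280)² = 78400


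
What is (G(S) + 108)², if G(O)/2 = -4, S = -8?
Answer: 10000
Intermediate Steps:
G(O) = -8 (G(O) = 2*(-4) = -8)
(G(S) + 108)² = (-8 + 108)² = 100² = 10000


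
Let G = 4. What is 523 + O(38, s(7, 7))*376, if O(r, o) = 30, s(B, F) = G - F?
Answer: 11803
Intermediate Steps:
s(B, F) = 4 - F
523 + O(38, s(7, 7))*376 = 523 + 30*376 = 523 + 11280 = 11803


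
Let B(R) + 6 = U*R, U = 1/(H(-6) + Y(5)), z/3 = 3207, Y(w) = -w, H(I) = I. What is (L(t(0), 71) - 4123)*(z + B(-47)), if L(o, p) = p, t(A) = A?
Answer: -428750224/11 ≈ -3.8977e+7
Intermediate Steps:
z = 9621 (z = 3*3207 = 9621)
U = -1/11 (U = 1/(-6 - 1*5) = 1/(-6 - 5) = 1/(-11) = -1/11 ≈ -0.090909)
B(R) = -6 - R/11
(L(t(0), 71) - 4123)*(z + B(-47)) = (71 - 4123)*(9621 + (-6 - 1/11*(-47))) = -4052*(9621 + (-6 + 47/11)) = -4052*(9621 - 19/11) = -4052*105812/11 = -428750224/11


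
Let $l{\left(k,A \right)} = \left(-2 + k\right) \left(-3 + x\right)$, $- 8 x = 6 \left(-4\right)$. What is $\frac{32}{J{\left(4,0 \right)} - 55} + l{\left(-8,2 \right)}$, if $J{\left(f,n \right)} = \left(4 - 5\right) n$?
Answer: $- \frac{32}{55} \approx -0.58182$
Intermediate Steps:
$J{\left(f,n \right)} = - n$
$x = 3$ ($x = - \frac{6 \left(-4\right)}{8} = \left(- \frac{1}{8}\right) \left(-24\right) = 3$)
$l{\left(k,A \right)} = 0$ ($l{\left(k,A \right)} = \left(-2 + k\right) \left(-3 + 3\right) = \left(-2 + k\right) 0 = 0$)
$\frac{32}{J{\left(4,0 \right)} - 55} + l{\left(-8,2 \right)} = \frac{32}{\left(-1\right) 0 - 55} + 0 = \frac{32}{0 - 55} + 0 = \frac{32}{-55} + 0 = 32 \left(- \frac{1}{55}\right) + 0 = - \frac{32}{55} + 0 = - \frac{32}{55}$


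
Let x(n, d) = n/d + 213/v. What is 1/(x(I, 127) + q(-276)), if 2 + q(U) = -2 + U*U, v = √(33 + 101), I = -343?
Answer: 164623640018/12539266562241533 - 3435477*√134/12539266562241533 ≈ 1.3125e-5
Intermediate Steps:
v = √134 ≈ 11.576
x(n, d) = 213*√134/134 + n/d (x(n, d) = n/d + 213/(√134) = n/d + 213*(√134/134) = n/d + 213*√134/134 = 213*√134/134 + n/d)
q(U) = -4 + U² (q(U) = -2 + (-2 + U*U) = -2 + (-2 + U²) = -4 + U²)
1/(x(I, 127) + q(-276)) = 1/((213*√134/134 - 343/127) + (-4 + (-276)²)) = 1/((213*√134/134 - 343*1/127) + (-4 + 76176)) = 1/((213*√134/134 - 343/127) + 76172) = 1/((-343/127 + 213*√134/134) + 76172) = 1/(9673501/127 + 213*√134/134)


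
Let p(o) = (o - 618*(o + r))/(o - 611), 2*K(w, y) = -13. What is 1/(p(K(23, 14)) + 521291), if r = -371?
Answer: 1235/643327808 ≈ 1.9197e-6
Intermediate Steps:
K(w, y) = -13/2 (K(w, y) = (½)*(-13) = -13/2)
p(o) = (229278 - 617*o)/(-611 + o) (p(o) = (o - 618*(o - 371))/(o - 611) = (o - 618*(-371 + o))/(-611 + o) = (o + (229278 - 618*o))/(-611 + o) = (229278 - 617*o)/(-611 + o))
1/(p(K(23, 14)) + 521291) = 1/((229278 - 617*(-13/2))/(-611 - 13/2) + 521291) = 1/((229278 + 8021/2)/(-1235/2) + 521291) = 1/(-2/1235*466577/2 + 521291) = 1/(-466577/1235 + 521291) = 1/(643327808/1235) = 1235/643327808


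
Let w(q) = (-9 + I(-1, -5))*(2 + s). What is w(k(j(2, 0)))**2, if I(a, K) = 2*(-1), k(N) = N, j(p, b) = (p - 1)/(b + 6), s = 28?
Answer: 108900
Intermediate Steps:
j(p, b) = (-1 + p)/(6 + b)
I(a, K) = -2
w(q) = -330 (w(q) = (-9 - 2)*(2 + 28) = -11*30 = -330)
w(k(j(2, 0)))**2 = (-330)**2 = 108900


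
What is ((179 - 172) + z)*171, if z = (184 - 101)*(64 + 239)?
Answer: 4301676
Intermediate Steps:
z = 25149 (z = 83*303 = 25149)
((179 - 172) + z)*171 = ((179 - 172) + 25149)*171 = (7 + 25149)*171 = 25156*171 = 4301676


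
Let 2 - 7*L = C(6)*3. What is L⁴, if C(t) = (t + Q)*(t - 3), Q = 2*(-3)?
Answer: 16/2401 ≈ 0.0066639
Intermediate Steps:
Q = -6
C(t) = (-6 + t)*(-3 + t) (C(t) = (t - 6)*(t - 3) = (-6 + t)*(-3 + t))
L = 2/7 (L = 2/7 - (18 + 6² - 9*6)*3/7 = 2/7 - (18 + 36 - 54)*3/7 = 2/7 - 0*3 = 2/7 - ⅐*0 = 2/7 + 0 = 2/7 ≈ 0.28571)
L⁴ = (2/7)⁴ = 16/2401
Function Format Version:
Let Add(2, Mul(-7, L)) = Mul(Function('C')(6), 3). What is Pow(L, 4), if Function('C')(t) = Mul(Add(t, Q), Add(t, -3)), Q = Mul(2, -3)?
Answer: Rational(16, 2401) ≈ 0.0066639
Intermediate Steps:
Q = -6
Function('C')(t) = Mul(Add(-6, t), Add(-3, t)) (Function('C')(t) = Mul(Add(t, -6), Add(t, -3)) = Mul(Add(-6, t), Add(-3, t)))
L = Rational(2, 7) (L = Add(Rational(2, 7), Mul(Rational(-1, 7), Mul(Add(18, Pow(6, 2), Mul(-9, 6)), 3))) = Add(Rational(2, 7), Mul(Rational(-1, 7), Mul(Add(18, 36, -54), 3))) = Add(Rational(2, 7), Mul(Rational(-1, 7), Mul(0, 3))) = Add(Rational(2, 7), Mul(Rational(-1, 7), 0)) = Add(Rational(2, 7), 0) = Rational(2, 7) ≈ 0.28571)
Pow(L, 4) = Pow(Rational(2, 7), 4) = Rational(16, 2401)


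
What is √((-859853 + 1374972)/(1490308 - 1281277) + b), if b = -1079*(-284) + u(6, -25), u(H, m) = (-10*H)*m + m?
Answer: 4*√840872392092510/209031 ≈ 554.90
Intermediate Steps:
u(H, m) = m - 10*H*m (u(H, m) = -10*H*m + m = m - 10*H*m)
b = 307911 (b = -1079*(-284) - 25*(1 - 10*6) = 306436 - 25*(1 - 60) = 306436 - 25*(-59) = 306436 + 1475 = 307911)
√((-859853 + 1374972)/(1490308 - 1281277) + b) = √((-859853 + 1374972)/(1490308 - 1281277) + 307911) = √(515119/209031 + 307911) = √(64363459360/209031) = 4*√840872392092510/209031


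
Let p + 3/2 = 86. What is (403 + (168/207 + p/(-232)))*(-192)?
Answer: -51667084/667 ≈ -77462.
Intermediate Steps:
p = 169/2 (p = -3/2 + 86 = 169/2 ≈ 84.500)
(403 + (168/207 + p/(-232)))*(-192) = (403 + (168/207 + (169/2)/(-232)))*(-192) = (403 + (168*(1/207) + (169/2)*(-1/232)))*(-192) = (403 + (56/69 - 169/464))*(-192) = (403 + 14323/32016)*(-192) = (12916771/32016)*(-192) = -51667084/667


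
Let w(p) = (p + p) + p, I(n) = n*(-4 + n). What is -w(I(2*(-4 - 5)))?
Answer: -1188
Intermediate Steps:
w(p) = 3*p (w(p) = 2*p + p = 3*p)
-w(I(2*(-4 - 5))) = -3*(2*(-4 - 5))*(-4 + 2*(-4 - 5)) = -3*(2*(-9))*(-4 + 2*(-9)) = -3*(-18*(-4 - 18)) = -3*(-18*(-22)) = -3*396 = -1*1188 = -1188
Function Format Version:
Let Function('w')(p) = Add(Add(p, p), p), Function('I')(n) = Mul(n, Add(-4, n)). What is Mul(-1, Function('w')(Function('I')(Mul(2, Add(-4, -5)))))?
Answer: -1188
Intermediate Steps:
Function('w')(p) = Mul(3, p) (Function('w')(p) = Add(Mul(2, p), p) = Mul(3, p))
Mul(-1, Function('w')(Function('I')(Mul(2, Add(-4, -5))))) = Mul(-1, Mul(3, Mul(Mul(2, Add(-4, -5)), Add(-4, Mul(2, Add(-4, -5)))))) = Mul(-1, Mul(3, Mul(Mul(2, -9), Add(-4, Mul(2, -9))))) = Mul(-1, Mul(3, Mul(-18, Add(-4, -18)))) = Mul(-1, Mul(3, Mul(-18, -22))) = Mul(-1, Mul(3, 396)) = Mul(-1, 1188) = -1188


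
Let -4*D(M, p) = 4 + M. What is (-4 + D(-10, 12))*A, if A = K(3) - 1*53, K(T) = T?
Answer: 125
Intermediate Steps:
D(M, p) = -1 - M/4 (D(M, p) = -(4 + M)/4 = -1 - M/4)
A = -50 (A = 3 - 1*53 = 3 - 53 = -50)
(-4 + D(-10, 12))*A = (-4 + (-1 - ¼*(-10)))*(-50) = (-4 + (-1 + 5/2))*(-50) = (-4 + 3/2)*(-50) = -5/2*(-50) = 125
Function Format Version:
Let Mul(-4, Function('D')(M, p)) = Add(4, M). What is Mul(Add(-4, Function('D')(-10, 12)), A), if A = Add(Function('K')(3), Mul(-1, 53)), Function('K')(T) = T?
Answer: 125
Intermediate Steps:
Function('D')(M, p) = Add(-1, Mul(Rational(-1, 4), M)) (Function('D')(M, p) = Mul(Rational(-1, 4), Add(4, M)) = Add(-1, Mul(Rational(-1, 4), M)))
A = -50 (A = Add(3, Mul(-1, 53)) = Add(3, -53) = -50)
Mul(Add(-4, Function('D')(-10, 12)), A) = Mul(Add(-4, Add(-1, Mul(Rational(-1, 4), -10))), -50) = Mul(Add(-4, Add(-1, Rational(5, 2))), -50) = Mul(Add(-4, Rational(3, 2)), -50) = Mul(Rational(-5, 2), -50) = 125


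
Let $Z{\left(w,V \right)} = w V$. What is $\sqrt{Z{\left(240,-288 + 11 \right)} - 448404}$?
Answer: $2 i \sqrt{128721} \approx 717.55 i$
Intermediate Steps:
$Z{\left(w,V \right)} = V w$
$\sqrt{Z{\left(240,-288 + 11 \right)} - 448404} = \sqrt{\left(-288 + 11\right) 240 - 448404} = \sqrt{\left(-277\right) 240 - 448404} = \sqrt{-66480 - 448404} = \sqrt{-514884} = 2 i \sqrt{128721}$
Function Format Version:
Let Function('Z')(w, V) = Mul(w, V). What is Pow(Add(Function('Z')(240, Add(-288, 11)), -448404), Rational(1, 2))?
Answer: Mul(2, I, Pow(128721, Rational(1, 2))) ≈ Mul(717.55, I)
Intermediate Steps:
Function('Z')(w, V) = Mul(V, w)
Pow(Add(Function('Z')(240, Add(-288, 11)), -448404), Rational(1, 2)) = Pow(Add(Mul(Add(-288, 11), 240), -448404), Rational(1, 2)) = Pow(Add(Mul(-277, 240), -448404), Rational(1, 2)) = Pow(Add(-66480, -448404), Rational(1, 2)) = Pow(-514884, Rational(1, 2)) = Mul(2, I, Pow(128721, Rational(1, 2)))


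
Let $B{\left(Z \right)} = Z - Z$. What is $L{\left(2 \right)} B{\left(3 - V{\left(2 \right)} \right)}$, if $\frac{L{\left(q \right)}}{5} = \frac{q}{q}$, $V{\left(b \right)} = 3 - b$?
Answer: $0$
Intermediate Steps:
$L{\left(q \right)} = 5$ ($L{\left(q \right)} = 5 \frac{q}{q} = 5 \cdot 1 = 5$)
$B{\left(Z \right)} = 0$
$L{\left(2 \right)} B{\left(3 - V{\left(2 \right)} \right)} = 5 \cdot 0 = 0$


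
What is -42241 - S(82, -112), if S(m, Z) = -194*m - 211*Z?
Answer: -49965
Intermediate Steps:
S(m, Z) = -211*Z - 194*m
-42241 - S(82, -112) = -42241 - (-211*(-112) - 194*82) = -42241 - (23632 - 15908) = -42241 - 1*7724 = -42241 - 7724 = -49965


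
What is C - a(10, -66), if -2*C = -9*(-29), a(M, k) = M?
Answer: -281/2 ≈ -140.50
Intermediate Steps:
C = -261/2 (C = -(-9)*(-29)/2 = -1/2*261 = -261/2 ≈ -130.50)
C - a(10, -66) = -261/2 - 1*10 = -261/2 - 10 = -281/2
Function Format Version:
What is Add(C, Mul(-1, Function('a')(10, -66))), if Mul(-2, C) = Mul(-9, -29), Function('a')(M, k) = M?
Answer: Rational(-281, 2) ≈ -140.50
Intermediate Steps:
C = Rational(-261, 2) (C = Mul(Rational(-1, 2), Mul(-9, -29)) = Mul(Rational(-1, 2), 261) = Rational(-261, 2) ≈ -130.50)
Add(C, Mul(-1, Function('a')(10, -66))) = Add(Rational(-261, 2), Mul(-1, 10)) = Add(Rational(-261, 2), -10) = Rational(-281, 2)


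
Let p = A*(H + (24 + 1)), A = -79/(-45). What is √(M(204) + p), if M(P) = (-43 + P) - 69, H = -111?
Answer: I*√13270/15 ≈ 7.6797*I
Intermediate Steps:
A = 79/45 (A = -79*(-1/45) = 79/45 ≈ 1.7556)
M(P) = -112 + P
p = -6794/45 (p = 79*(-111 + (24 + 1))/45 = 79*(-111 + 25)/45 = (79/45)*(-86) = -6794/45 ≈ -150.98)
√(M(204) + p) = √((-112 + 204) - 6794/45) = √(92 - 6794/45) = √(-2654/45) = I*√13270/15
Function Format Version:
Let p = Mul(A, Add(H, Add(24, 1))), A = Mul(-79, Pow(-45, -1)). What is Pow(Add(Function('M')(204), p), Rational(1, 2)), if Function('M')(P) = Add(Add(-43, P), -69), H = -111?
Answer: Mul(Rational(1, 15), I, Pow(13270, Rational(1, 2))) ≈ Mul(7.6797, I)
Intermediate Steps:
A = Rational(79, 45) (A = Mul(-79, Rational(-1, 45)) = Rational(79, 45) ≈ 1.7556)
Function('M')(P) = Add(-112, P)
p = Rational(-6794, 45) (p = Mul(Rational(79, 45), Add(-111, Add(24, 1))) = Mul(Rational(79, 45), Add(-111, 25)) = Mul(Rational(79, 45), -86) = Rational(-6794, 45) ≈ -150.98)
Pow(Add(Function('M')(204), p), Rational(1, 2)) = Pow(Add(Add(-112, 204), Rational(-6794, 45)), Rational(1, 2)) = Pow(Add(92, Rational(-6794, 45)), Rational(1, 2)) = Pow(Rational(-2654, 45), Rational(1, 2)) = Mul(Rational(1, 15), I, Pow(13270, Rational(1, 2)))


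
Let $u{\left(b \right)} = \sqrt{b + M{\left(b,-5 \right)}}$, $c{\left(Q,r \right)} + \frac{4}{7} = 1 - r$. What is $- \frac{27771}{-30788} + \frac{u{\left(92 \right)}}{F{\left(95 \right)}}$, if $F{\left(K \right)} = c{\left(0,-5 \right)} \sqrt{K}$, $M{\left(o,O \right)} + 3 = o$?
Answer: $\frac{27771}{30788} + \frac{7 \sqrt{17195}}{3610} \approx 1.1563$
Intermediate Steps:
$M{\left(o,O \right)} = -3 + o$
$c{\left(Q,r \right)} = \frac{3}{7} - r$ ($c{\left(Q,r \right)} = - \frac{4}{7} - \left(-1 + r\right) = \frac{3}{7} - r$)
$u{\left(b \right)} = \sqrt{-3 + 2 b}$ ($u{\left(b \right)} = \sqrt{b + \left(-3 + b\right)} = \sqrt{-3 + 2 b}$)
$F{\left(K \right)} = \frac{38 \sqrt{K}}{7}$ ($F{\left(K \right)} = \left(\frac{3}{7} - -5\right) \sqrt{K} = \left(\frac{3}{7} + 5\right) \sqrt{K} = \frac{38 \sqrt{K}}{7}$)
$- \frac{27771}{-30788} + \frac{u{\left(92 \right)}}{F{\left(95 \right)}} = - \frac{27771}{-30788} + \frac{\sqrt{-3 + 2 \cdot 92}}{\frac{38}{7} \sqrt{95}} = \left(-27771\right) \left(- \frac{1}{30788}\right) + \sqrt{-3 + 184} \frac{7 \sqrt{95}}{3610} = \frac{27771}{30788} + \sqrt{181} \frac{7 \sqrt{95}}{3610} = \frac{27771}{30788} + \frac{7 \sqrt{17195}}{3610}$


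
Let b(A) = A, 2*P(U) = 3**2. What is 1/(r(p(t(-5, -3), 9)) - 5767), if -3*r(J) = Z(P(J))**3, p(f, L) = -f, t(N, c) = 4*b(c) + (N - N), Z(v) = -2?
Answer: -3/17293 ≈ -0.00017348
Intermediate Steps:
P(U) = 9/2 (P(U) = (1/2)*3**2 = (1/2)*9 = 9/2)
t(N, c) = 4*c (t(N, c) = 4*c + (N - N) = 4*c + 0 = 4*c)
r(J) = 8/3 (r(J) = -1/3*(-2)**3 = -1/3*(-8) = 8/3)
1/(r(p(t(-5, -3), 9)) - 5767) = 1/(8/3 - 5767) = 1/(-17293/3) = -3/17293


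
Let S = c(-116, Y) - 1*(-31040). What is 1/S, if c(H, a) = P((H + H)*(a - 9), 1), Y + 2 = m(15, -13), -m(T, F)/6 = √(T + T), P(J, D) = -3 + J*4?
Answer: 8249/154214261 - 5568*√30/771071305 ≈ 1.3939e-5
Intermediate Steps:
P(J, D) = -3 + 4*J
m(T, F) = -6*√2*√T (m(T, F) = -6*√(T + T) = -6*√2*√T)
Y = -2 - 6*√30 (Y = -2 - 6*√2*√15 = -2 - 6*√30 ≈ -34.863)
c(H, a) = -3 + 8*H*(-9 + a) (c(H, a) = -3 + 4*((H + H)*(a - 9)) = -3 + 4*((2*H)*(-9 + a)) = -3 + 4*(2*H*(-9 + a)) = -3 + 8*H*(-9 + a))
S = 41245 + 5568*√30 (S = (-3 + 8*(-116)*(-9 + (-2 - 6*√30))) - 1*(-31040) = (-3 + 8*(-116)*(-11 - 6*√30)) + 31040 = (-3 + (10208 + 5568*√30)) + 31040 = (10205 + 5568*√30) + 31040 = 41245 + 5568*√30 ≈ 71742.)
1/S = 1/(41245 + 5568*√30)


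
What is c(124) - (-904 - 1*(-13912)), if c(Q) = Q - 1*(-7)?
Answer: -12877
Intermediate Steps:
c(Q) = 7 + Q (c(Q) = Q + 7 = 7 + Q)
c(124) - (-904 - 1*(-13912)) = (7 + 124) - (-904 - 1*(-13912)) = 131 - (-904 + 13912) = 131 - 1*13008 = 131 - 13008 = -12877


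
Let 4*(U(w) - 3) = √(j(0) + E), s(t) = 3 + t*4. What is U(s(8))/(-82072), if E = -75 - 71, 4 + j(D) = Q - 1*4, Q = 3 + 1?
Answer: -3/82072 - 5*I*√6/328288 ≈ -3.6553e-5 - 3.7307e-5*I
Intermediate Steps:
Q = 4
j(D) = -4 (j(D) = -4 + (4 - 1*4) = -4 + (4 - 4) = -4 + 0 = -4)
s(t) = 3 + 4*t
E = -146
U(w) = 3 + 5*I*√6/4 (U(w) = 3 + √(-4 - 146)/4 = 3 + √(-150)/4 = 3 + (5*I*√6)/4 = 3 + 5*I*√6/4)
U(s(8))/(-82072) = (3 + 5*I*√6/4)/(-82072) = (3 + 5*I*√6/4)*(-1/82072) = -3/82072 - 5*I*√6/328288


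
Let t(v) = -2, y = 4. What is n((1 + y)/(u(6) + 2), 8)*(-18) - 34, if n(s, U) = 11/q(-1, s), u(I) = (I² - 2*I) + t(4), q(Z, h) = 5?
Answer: -368/5 ≈ -73.600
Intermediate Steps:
u(I) = -2 + I² - 2*I (u(I) = (I² - 2*I) - 2 = -2 + I² - 2*I)
n(s, U) = 11/5
n((1 + y)/(u(6) + 2), 8)*(-18) - 34 = (11/5)*(-18) - 34 = -198/5 - 34 = -368/5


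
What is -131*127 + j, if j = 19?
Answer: -16618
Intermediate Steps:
-131*127 + j = -131*127 + 19 = -16637 + 19 = -16618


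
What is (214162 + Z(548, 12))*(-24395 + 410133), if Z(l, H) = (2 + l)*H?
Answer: 85156292356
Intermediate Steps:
Z(l, H) = H*(2 + l)
(214162 + Z(548, 12))*(-24395 + 410133) = (214162 + 12*(2 + 548))*(-24395 + 410133) = (214162 + 12*550)*385738 = (214162 + 6600)*385738 = 220762*385738 = 85156292356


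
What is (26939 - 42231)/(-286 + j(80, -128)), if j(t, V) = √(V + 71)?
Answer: 4373512/81853 + 15292*I*√57/81853 ≈ 53.431 + 1.4105*I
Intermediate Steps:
j(t, V) = √(71 + V)
(26939 - 42231)/(-286 + j(80, -128)) = (26939 - 42231)/(-286 + √(71 - 128)) = -15292/(-286 + √(-57)) = -15292/(-286 + I*√57)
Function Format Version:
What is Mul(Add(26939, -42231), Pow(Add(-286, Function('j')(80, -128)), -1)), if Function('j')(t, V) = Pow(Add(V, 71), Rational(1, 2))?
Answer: Add(Rational(4373512, 81853), Mul(Rational(15292, 81853), I, Pow(57, Rational(1, 2)))) ≈ Add(53.431, Mul(1.4105, I))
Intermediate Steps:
Function('j')(t, V) = Pow(Add(71, V), Rational(1, 2))
Mul(Add(26939, -42231), Pow(Add(-286, Function('j')(80, -128)), -1)) = Mul(Add(26939, -42231), Pow(Add(-286, Pow(Add(71, -128), Rational(1, 2))), -1)) = Mul(-15292, Pow(Add(-286, Pow(-57, Rational(1, 2))), -1)) = Mul(-15292, Pow(Add(-286, Mul(I, Pow(57, Rational(1, 2)))), -1))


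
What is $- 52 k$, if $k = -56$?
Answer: $2912$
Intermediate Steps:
$- 52 k = \left(-52\right) \left(-56\right) = 2912$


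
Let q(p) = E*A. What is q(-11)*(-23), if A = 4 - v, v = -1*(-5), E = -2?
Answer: -46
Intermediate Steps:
v = 5
A = -1 (A = 4 - 1*5 = 4 - 5 = -1)
q(p) = 2 (q(p) = -2*(-1) = 2)
q(-11)*(-23) = 2*(-23) = -46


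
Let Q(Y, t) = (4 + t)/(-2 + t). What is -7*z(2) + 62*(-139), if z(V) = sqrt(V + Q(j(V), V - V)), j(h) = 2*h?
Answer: -8618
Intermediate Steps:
Q(Y, t) = (4 + t)/(-2 + t)
z(V) = sqrt(-2 + V) (z(V) = sqrt(V + (4 + (V - V))/(-2 + (V - V))) = sqrt(V + (4 + 0)/(-2 + 0)) = sqrt(V + 4/(-2)) = sqrt(V - 1/2*4) = sqrt(V - 2) = sqrt(-2 + V))
-7*z(2) + 62*(-139) = -7*sqrt(-2 + 2) + 62*(-139) = -7*sqrt(0) - 8618 = -7*0 - 8618 = 0 - 8618 = -8618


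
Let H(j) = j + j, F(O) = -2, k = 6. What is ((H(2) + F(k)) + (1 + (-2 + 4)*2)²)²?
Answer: 729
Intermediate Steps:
H(j) = 2*j
((H(2) + F(k)) + (1 + (-2 + 4)*2)²)² = ((2*2 - 2) + (1 + (-2 + 4)*2)²)² = ((4 - 2) + (1 + 2*2)²)² = (2 + (1 + 4)²)² = (2 + 5²)² = (2 + 25)² = 27² = 729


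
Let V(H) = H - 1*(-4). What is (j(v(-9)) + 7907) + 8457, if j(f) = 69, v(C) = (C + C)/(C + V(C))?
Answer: 16433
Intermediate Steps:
V(H) = 4 + H (V(H) = H + 4 = 4 + H)
v(C) = 2*C/(4 + 2*C) (v(C) = (C + C)/(C + (4 + C)) = (2*C)/(4 + 2*C) = 2*C/(4 + 2*C))
(j(v(-9)) + 7907) + 8457 = (69 + 7907) + 8457 = 7976 + 8457 = 16433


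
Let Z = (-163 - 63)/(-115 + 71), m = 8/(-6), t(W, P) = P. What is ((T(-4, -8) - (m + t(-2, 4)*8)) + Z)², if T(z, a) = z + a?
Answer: 6135529/4356 ≈ 1408.5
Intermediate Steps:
T(z, a) = a + z
m = -4/3 (m = 8*(-⅙) = -4/3 ≈ -1.3333)
Z = 113/22 (Z = -226/(-44) = -226*(-1/44) = 113/22 ≈ 5.1364)
((T(-4, -8) - (m + t(-2, 4)*8)) + Z)² = (((-8 - 4) - (-4/3 + 4*8)) + 113/22)² = ((-12 - (-4/3 + 32)) + 113/22)² = ((-12 - 1*92/3) + 113/22)² = ((-12 - 92/3) + 113/22)² = (-128/3 + 113/22)² = (-2477/66)² = 6135529/4356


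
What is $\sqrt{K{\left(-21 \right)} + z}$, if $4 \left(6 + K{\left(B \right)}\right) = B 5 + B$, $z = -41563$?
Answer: $\frac{i \sqrt{166402}}{2} \approx 203.96 i$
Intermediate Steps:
$K{\left(B \right)} = -6 + \frac{3 B}{2}$ ($K{\left(B \right)} = -6 + \frac{B 5 + B}{4} = -6 + \frac{5 B + B}{4} = -6 + \frac{6 B}{4} = -6 + \frac{3 B}{2}$)
$\sqrt{K{\left(-21 \right)} + z} = \sqrt{\left(-6 + \frac{3}{2} \left(-21\right)\right) - 41563} = \sqrt{\left(-6 - \frac{63}{2}\right) - 41563} = \sqrt{- \frac{75}{2} - 41563} = \sqrt{- \frac{83201}{2}} = \frac{i \sqrt{166402}}{2}$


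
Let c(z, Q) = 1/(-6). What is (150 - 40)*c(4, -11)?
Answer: -55/3 ≈ -18.333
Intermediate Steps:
c(z, Q) = -⅙
(150 - 40)*c(4, -11) = (150 - 40)*(-⅙) = 110*(-⅙) = -55/3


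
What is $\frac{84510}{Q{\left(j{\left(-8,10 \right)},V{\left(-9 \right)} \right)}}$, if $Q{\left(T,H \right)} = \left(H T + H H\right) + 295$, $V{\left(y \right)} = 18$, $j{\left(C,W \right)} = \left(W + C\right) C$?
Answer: $\frac{84510}{331} \approx 255.32$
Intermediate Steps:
$j{\left(C,W \right)} = C \left(C + W\right)$ ($j{\left(C,W \right)} = \left(C + W\right) C = C \left(C + W\right)$)
$Q{\left(T,H \right)} = 295 + H^{2} + H T$ ($Q{\left(T,H \right)} = \left(H T + H^{2}\right) + 295 = \left(H^{2} + H T\right) + 295 = 295 + H^{2} + H T$)
$\frac{84510}{Q{\left(j{\left(-8,10 \right)},V{\left(-9 \right)} \right)}} = \frac{84510}{295 + 18^{2} + 18 \left(- 8 \left(-8 + 10\right)\right)} = \frac{84510}{295 + 324 + 18 \left(\left(-8\right) 2\right)} = \frac{84510}{295 + 324 + 18 \left(-16\right)} = \frac{84510}{295 + 324 - 288} = \frac{84510}{331}$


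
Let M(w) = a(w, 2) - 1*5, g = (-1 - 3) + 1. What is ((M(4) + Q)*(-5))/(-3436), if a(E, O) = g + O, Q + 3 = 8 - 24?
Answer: -125/3436 ≈ -0.036380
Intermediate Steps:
g = -3 (g = -4 + 1 = -3)
Q = -19 (Q = -3 + (8 - 24) = -3 - 16 = -19)
a(E, O) = -3 + O
M(w) = -6 (M(w) = (-3 + 2) - 1*5 = -1 - 5 = -6)
((M(4) + Q)*(-5))/(-3436) = ((-6 - 19)*(-5))/(-3436) = -25*(-5)*(-1/3436) = 125*(-1/3436) = -125/3436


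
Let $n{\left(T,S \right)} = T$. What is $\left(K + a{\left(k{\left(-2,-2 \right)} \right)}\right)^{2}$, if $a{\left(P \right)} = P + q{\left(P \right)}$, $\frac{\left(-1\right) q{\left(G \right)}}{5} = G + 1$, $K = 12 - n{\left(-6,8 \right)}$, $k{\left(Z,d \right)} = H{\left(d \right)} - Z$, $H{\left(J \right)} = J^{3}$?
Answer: $1369$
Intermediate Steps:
$k{\left(Z,d \right)} = d^{3} - Z$
$K = 18$ ($K = 12 - -6 = 12 + 6 = 18$)
$q{\left(G \right)} = -5 - 5 G$ ($q{\left(G \right)} = - 5 \left(G + 1\right) = - 5 \left(1 + G\right) = -5 - 5 G$)
$a{\left(P \right)} = -5 - 4 P$ ($a{\left(P \right)} = P - \left(5 + 5 P\right) = -5 - 4 P$)
$\left(K + a{\left(k{\left(-2,-2 \right)} \right)}\right)^{2} = \left(18 - \left(5 + 4 \left(\left(-2\right)^{3} - -2\right)\right)\right)^{2} = \left(18 - \left(5 + 4 \left(-8 + 2\right)\right)\right)^{2} = \left(18 - -19\right)^{2} = \left(18 + \left(-5 + 24\right)\right)^{2} = \left(18 + 19\right)^{2} = 37^{2} = 1369$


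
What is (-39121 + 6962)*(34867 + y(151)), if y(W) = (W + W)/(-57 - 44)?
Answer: -113240361135/101 ≈ -1.1212e+9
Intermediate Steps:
y(W) = -2*W/101 (y(W) = (2*W)/(-101) = (2*W)*(-1/101) = -2*W/101)
(-39121 + 6962)*(34867 + y(151)) = (-39121 + 6962)*(34867 - 2/101*151) = -32159*(34867 - 302/101) = -32159*3521265/101 = -113240361135/101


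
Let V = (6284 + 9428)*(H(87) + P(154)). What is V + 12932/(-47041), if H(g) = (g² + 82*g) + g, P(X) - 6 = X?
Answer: 11049667457468/47041 ≈ 2.3489e+8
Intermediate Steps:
P(X) = 6 + X
H(g) = g² + 83*g
V = 234894400 (V = (6284 + 9428)*(87*(83 + 87) + (6 + 154)) = 15712*(87*170 + 160) = 15712*(14790 + 160) = 15712*14950 = 234894400)
V + 12932/(-47041) = 234894400 + 12932/(-47041) = 234894400 + 12932*(-1/47041) = 234894400 - 12932/47041 = 11049667457468/47041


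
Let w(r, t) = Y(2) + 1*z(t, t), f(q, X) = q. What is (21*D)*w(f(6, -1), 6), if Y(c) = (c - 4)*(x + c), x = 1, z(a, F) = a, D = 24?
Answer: 0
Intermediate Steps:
Y(c) = (1 + c)*(-4 + c) (Y(c) = (c - 4)*(1 + c) = (-4 + c)*(1 + c) = (1 + c)*(-4 + c))
w(r, t) = -6 + t (w(r, t) = (-4 + 2**2 - 3*2) + 1*t = (-4 + 4 - 6) + t = -6 + t)
(21*D)*w(f(6, -1), 6) = (21*24)*(-6 + 6) = 504*0 = 0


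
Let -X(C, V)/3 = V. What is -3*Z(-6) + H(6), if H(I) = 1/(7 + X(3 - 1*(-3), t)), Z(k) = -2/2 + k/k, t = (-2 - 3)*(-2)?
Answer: -1/23 ≈ -0.043478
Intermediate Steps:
t = 10 (t = -5*(-2) = 10)
X(C, V) = -3*V
Z(k) = 0 (Z(k) = -2*½ + 1 = -1 + 1 = 0)
H(I) = -1/23 (H(I) = 1/(7 - 3*10) = 1/(7 - 30) = 1/(-23) = -1/23)
-3*Z(-6) + H(6) = -3*0 - 1/23 = 0 - 1/23 = -1/23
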